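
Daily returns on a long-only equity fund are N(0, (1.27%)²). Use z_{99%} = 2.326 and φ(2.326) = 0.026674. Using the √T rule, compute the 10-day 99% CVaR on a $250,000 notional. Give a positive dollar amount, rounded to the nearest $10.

$26,780

σ_{10d} = 1.27% × √10 = 4.016%.
ES multiplier = φ(z)/(1−α) = 0.026674/0.01 = 2.667.
ES = 4.016% × 2.667 = 10.711%; on $250,000: $26,778.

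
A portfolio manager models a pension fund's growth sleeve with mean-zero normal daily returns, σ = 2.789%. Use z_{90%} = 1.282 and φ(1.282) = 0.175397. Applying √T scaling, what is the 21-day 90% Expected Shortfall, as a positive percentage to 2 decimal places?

σ_{21d} = 2.789% × √21 = 12.781%.
ES multiplier = φ(z)/(1−α) = 0.175397/0.1 = 1.754.
ES = 12.781% × 1.754 = 22.418%.

22.42%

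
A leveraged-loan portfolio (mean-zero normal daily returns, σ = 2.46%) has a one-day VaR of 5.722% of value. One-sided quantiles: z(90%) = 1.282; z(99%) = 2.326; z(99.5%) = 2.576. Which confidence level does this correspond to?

Implied z = VaR/σ = 5.722 / 2.46 = 2.326.
This matches z(99%) = 2.326.

99%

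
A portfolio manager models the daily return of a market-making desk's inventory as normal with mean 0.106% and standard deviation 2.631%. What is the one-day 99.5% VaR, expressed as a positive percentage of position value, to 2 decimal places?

6.67%

At 99.5% one-sided, z = 2.576.
VaR = −μ + z·σ = −(0.106%) + 2.576 × 2.631% = 6.671%.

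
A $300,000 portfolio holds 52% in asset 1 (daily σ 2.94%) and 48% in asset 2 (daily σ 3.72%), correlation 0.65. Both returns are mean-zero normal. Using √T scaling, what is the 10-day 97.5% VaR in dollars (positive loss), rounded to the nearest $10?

$56,010

σ_p = √(0.52²·2.94² + 0.48²·3.72² + 2·0.65·0.52·0.48·2.94·3.72) = 3.012%.
σ_{10d} = 3.012% × √10 = 9.525%.
z(97.5%) = 1.960.
VaR = 1.960 × 9.525% = 18.669%; on $300,000 that is $56,007.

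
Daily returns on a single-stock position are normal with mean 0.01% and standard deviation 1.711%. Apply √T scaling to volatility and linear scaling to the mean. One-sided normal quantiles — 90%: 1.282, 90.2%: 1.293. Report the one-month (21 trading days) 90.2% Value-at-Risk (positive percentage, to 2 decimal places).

σ_{21d} = 1.711% × √21 = 7.841%; μ_{21d} = 21 × 0.01% = 0.210%.
VaR = −(0.210%) + 1.293 × 7.841% = 9.928%.

9.93%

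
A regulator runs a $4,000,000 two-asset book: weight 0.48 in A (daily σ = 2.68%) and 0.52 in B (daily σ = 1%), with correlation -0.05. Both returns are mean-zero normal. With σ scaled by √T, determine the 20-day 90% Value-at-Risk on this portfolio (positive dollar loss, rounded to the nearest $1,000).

$313,000

σ_p = √(0.48²·2.68² + 0.52²·1² + 2·-0.05·0.48·0.52·2.68·1) = 1.363%.
σ_{20d} = 1.363% × √20 = 6.096%.
z(90%) = 1.282.
VaR = 1.282 × 6.096% = 7.815%; on $4,000,000 that is $312,600.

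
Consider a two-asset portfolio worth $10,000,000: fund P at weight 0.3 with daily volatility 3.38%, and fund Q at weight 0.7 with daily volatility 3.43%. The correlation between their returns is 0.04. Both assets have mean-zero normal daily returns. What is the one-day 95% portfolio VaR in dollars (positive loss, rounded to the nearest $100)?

σ_p² = 0.3²·3.38² + 0.7²·3.43² + 2·0.04·0.3·0.7·3.38·3.43 = 6.9878 (%²).
σ_p = √6.9878 = 2.643%.
At 95%, z = 1.645.
VaR = 1.645 × 2.643% = 4.348%; on $10,000,000 that is $434,800.

$434,800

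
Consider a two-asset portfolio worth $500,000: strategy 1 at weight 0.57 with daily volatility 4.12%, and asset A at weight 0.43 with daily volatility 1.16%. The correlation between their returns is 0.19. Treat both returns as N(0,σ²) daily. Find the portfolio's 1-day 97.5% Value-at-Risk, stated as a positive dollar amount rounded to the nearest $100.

σ_p² = 0.57²·4.12² + 0.43²·1.16² + 2·0.19·0.57·0.43·4.12·1.16 = 6.2089 (%²).
σ_p = √6.2089 = 2.492%.
At 97.5%, z = 1.960.
VaR = 1.960 × 2.492% = 4.884%; on $500,000 that is $24,420.

$24,400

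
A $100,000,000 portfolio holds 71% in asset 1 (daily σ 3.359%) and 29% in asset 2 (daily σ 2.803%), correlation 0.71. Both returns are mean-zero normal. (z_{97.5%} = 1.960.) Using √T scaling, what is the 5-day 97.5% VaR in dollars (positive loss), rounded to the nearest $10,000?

σ_p = √(0.71²·3.359² + 0.29²·2.803² + 2·0.71·0.71·0.29·3.359·2.803) = 3.017%.
σ_{5d} = 3.017% × √5 = 6.746%.
VaR = 1.960 × 6.746% = 13.222%; on $100,000,000 that is $13,222,000.

$13,220,000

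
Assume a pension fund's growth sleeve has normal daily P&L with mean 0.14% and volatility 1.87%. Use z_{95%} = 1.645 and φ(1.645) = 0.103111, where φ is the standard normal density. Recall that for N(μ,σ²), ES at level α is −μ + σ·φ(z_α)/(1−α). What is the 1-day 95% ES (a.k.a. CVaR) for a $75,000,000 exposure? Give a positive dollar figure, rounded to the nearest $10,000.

$2,790,000

Tail multiplier: φ(z)/(1−α) = 0.103111 / 0.05 = 2.062.
ES = −(0.14%) + 1.87% × 2.062 = 3.716%.
On $75,000,000: 0.03716 × $75,000,000 = $2,787,000.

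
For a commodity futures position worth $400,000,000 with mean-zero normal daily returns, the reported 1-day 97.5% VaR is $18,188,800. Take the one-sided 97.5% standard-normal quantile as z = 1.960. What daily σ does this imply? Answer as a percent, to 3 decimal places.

2.320%

VaR as a fraction: $18,188,800 / $400,000,000 = 4.547%.
σ = VaR / z = 4.547% / 1.960 = 2.320%.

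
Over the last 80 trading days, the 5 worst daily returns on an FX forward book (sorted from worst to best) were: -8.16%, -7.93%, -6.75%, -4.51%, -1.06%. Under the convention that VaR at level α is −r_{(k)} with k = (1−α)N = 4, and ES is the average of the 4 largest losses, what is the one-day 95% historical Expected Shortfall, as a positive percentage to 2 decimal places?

The 4 worst returns sum to -27.35%.
ES = −(-27.35%) / 4 = 6.8375% ≈ 6.84%.

6.84%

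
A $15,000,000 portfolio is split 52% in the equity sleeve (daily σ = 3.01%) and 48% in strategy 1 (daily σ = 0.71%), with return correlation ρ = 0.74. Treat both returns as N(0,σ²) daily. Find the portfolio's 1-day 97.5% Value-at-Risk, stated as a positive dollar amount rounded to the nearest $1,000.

$539,000

σ_p² = 0.52²·3.01² + 0.48²·0.71² + 2·0.74·0.52·0.48·3.01·0.71 = 3.3555 (%²).
σ_p = √3.3555 = 1.832%.
At 97.5%, z = 1.960.
VaR = 1.960 × 1.832% = 3.591%; on $15,000,000 that is $538,650.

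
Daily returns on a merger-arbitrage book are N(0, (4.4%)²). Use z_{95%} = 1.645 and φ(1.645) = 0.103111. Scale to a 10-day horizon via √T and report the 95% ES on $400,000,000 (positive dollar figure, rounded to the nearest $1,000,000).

σ_{10d} = 4.4% × √10 = 13.914%.
ES multiplier = φ(z)/(1−α) = 0.103111/0.05 = 2.062.
ES = 13.914% × 2.062 = 28.691%; on $400,000,000: $114,764,000.

$115,000,000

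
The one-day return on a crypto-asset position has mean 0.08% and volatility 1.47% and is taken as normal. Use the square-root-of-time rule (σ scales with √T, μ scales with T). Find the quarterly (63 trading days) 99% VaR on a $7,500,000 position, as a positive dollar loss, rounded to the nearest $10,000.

At 99%, z = 2.326.
σ_{63d} = 1.47% × √63 = 11.668%; μ_{63d} = 63 × 0.08% = 5.040%.
VaR = −(5.040%) + 2.326 × 11.668% = 22.100%.
On $7,500,000: 0.22100 × $7,500,000 = $1,657,500.

$1,660,000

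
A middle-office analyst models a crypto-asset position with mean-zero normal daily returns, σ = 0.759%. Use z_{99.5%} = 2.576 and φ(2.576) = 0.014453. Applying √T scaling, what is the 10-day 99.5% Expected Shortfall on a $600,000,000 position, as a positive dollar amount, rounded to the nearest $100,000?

$41,600,000

σ_{10d} = 0.759% × √10 = 2.400%.
ES multiplier = φ(z)/(1−α) = 0.014453/0.005 = 2.891.
ES = 2.400% × 2.891 = 6.938%; on $600,000,000: $41,628,000.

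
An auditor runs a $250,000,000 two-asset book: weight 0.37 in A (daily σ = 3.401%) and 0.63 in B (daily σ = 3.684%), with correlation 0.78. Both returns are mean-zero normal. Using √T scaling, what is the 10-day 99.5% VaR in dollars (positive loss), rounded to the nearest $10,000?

$69,140,000

σ_p = √(0.37²·3.401² + 0.63²·3.684² + 2·0.78·0.37·0.63·3.401·3.684) = 3.395%.
σ_{10d} = 3.395% × √10 = 10.736%.
z(99.5%) = 2.576.
VaR = 2.576 × 10.736% = 27.656%; on $250,000,000 that is $69,140,000.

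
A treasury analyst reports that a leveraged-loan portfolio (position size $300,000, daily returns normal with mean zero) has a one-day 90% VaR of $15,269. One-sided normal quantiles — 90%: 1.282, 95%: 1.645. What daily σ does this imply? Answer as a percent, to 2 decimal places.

3.97%

VaR as a fraction: $15,269 / $300,000 = 5.090%.
σ = VaR / z = 5.090% / 1.282 = 3.970%.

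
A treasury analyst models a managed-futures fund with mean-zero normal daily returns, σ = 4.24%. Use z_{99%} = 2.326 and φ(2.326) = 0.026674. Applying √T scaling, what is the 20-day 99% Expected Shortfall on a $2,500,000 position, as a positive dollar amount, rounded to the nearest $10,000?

$1,260,000

σ_{20d} = 4.24% × √20 = 18.962%.
ES multiplier = φ(z)/(1−α) = 0.026674/0.01 = 2.667.
ES = 18.962% × 2.667 = 50.572%; on $2,500,000: $1,264,300.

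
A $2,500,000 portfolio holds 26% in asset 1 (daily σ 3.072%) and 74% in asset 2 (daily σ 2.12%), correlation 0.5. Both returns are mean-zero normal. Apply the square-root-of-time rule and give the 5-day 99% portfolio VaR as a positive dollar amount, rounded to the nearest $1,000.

$271,000

σ_p = √(0.26²·3.072² + 0.74²·2.12² + 2·0.5·0.26·0.74·3.072·2.12) = 2.086%.
σ_{5d} = 2.086% × √5 = 4.664%.
z(99%) = 2.326.
VaR = 2.326 × 4.664% = 10.848%; on $2,500,000 that is $271,200.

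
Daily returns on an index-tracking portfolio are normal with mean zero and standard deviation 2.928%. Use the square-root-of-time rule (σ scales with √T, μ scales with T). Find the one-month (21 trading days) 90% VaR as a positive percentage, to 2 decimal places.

17.20%

At 90%, z = 1.282.
σ_{21d} = 2.928% × √21 = 13.418%.
VaR = 1.282 × 13.418% = 17.202%.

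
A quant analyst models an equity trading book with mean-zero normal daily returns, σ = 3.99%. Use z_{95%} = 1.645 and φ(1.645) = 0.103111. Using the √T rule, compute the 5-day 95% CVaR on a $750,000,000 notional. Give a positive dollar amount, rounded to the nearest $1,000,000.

$138,000,000

σ_{5d} = 3.99% × √5 = 8.922%.
ES multiplier = φ(z)/(1−α) = 0.103111/0.05 = 2.062.
ES = 8.922% × 2.062 = 18.397%; on $750,000,000: $137,977,500.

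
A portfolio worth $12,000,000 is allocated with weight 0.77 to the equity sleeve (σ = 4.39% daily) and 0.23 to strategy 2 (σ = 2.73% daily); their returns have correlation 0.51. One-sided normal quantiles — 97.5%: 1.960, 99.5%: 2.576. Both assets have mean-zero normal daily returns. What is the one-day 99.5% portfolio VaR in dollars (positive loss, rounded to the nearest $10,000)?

$1,160,000

σ_p² = 0.77²·4.39² + 0.23²·2.73² + 2·0.51·0.77·0.23·4.39·2.73 = 13.9856 (%²).
σ_p = √13.9856 = 3.740%.
VaR = 2.576 × 3.740% = 9.634%; on $12,000,000 that is $1,156,080.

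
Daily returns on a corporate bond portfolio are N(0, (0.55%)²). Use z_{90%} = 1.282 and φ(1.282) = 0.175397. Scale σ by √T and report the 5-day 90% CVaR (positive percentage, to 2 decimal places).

σ_{5d} = 0.55% × √5 = 1.230%.
ES multiplier = φ(z)/(1−α) = 0.175397/0.1 = 1.754.
ES = 1.230% × 1.754 = 2.157%.

2.16%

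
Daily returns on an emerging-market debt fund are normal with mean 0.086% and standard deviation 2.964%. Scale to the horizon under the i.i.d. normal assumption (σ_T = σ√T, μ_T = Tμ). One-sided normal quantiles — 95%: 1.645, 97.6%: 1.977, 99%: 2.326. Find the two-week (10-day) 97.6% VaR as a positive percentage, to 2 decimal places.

17.67%

σ_{10d} = 2.964% × √10 = 9.373%; μ_{10d} = 10 × 0.086% = 0.860%.
VaR = −(0.860%) + 1.977 × 9.373% = 17.670%.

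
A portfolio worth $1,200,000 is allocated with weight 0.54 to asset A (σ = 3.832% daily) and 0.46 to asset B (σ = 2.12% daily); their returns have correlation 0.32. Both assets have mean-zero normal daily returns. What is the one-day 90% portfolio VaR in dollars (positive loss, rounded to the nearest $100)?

$39,300

σ_p² = 0.54²·3.832² + 0.46²·2.12² + 2·0.32·0.54·0.46·3.832·2.12 = 6.5244 (%²).
σ_p = √6.5244 = 2.554%.
At 90%, z = 1.282.
VaR = 1.282 × 2.554% = 3.274%; on $1,200,000 that is $39,288.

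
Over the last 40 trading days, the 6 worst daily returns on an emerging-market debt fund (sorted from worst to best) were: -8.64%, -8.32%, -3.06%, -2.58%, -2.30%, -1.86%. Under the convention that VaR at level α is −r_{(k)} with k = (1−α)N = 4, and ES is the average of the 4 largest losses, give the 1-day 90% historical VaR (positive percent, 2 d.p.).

2.58%

k = 4; the 4th lowest return is -2.58%, so VaR = 2.58%.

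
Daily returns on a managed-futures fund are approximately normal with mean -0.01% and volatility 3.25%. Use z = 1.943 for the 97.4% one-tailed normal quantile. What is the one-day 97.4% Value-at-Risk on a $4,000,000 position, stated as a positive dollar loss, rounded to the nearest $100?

VaR = −μ + z·σ = −(-0.01%) + 1.943 × 3.25% = 6.325%.
On $4,000,000: 0.06325 × $4,000,000 = $253,000.

$253,000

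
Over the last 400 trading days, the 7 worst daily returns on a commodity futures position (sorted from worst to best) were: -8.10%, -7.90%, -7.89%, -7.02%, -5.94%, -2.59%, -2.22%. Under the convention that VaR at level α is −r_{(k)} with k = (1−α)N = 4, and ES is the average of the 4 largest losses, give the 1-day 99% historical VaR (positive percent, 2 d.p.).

k = 4; the 4th lowest return is -7.02%, so VaR = 7.02%.

7.02%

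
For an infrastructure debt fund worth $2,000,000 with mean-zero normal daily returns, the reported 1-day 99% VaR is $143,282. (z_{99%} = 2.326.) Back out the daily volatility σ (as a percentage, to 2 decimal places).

VaR as a fraction: $143,282 / $2,000,000 = 7.164%.
σ = VaR / z = 7.164% / 2.326 = 3.080%.

3.08%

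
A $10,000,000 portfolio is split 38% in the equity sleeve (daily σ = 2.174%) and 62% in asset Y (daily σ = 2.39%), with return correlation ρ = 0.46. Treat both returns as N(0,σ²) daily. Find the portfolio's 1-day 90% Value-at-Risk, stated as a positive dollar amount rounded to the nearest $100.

$256,500

σ_p² = 0.38²·2.174² + 0.62²·2.39² + 2·0.46·0.38·0.62·2.174·2.39 = 4.0044 (%²).
σ_p = √4.0044 = 2.001%.
At 90%, z = 1.282.
VaR = 1.282 × 2.001% = 2.565%; on $10,000,000 that is $256,500.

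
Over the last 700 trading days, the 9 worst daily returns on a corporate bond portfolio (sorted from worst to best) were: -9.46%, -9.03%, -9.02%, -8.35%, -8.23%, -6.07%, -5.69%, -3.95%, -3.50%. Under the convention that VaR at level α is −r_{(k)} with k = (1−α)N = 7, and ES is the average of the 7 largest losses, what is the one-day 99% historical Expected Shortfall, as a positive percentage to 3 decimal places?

7.979%

The 7 worst returns sum to -55.85%.
ES = −(-55.85%) / 7 = 7.9785…% ≈ 7.979%.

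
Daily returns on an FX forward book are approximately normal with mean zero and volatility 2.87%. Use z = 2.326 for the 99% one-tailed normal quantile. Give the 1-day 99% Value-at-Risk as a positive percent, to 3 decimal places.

6.676%

VaR = z·σ = 2.326 × 2.87% = 6.676%.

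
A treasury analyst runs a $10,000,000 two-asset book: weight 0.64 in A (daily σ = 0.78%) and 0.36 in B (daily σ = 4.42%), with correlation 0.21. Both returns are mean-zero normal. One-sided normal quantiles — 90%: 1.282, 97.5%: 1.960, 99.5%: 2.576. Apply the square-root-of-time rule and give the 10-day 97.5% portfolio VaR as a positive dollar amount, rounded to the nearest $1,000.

σ_p = √(0.64²·0.78² + 0.36²·4.42² + 2·0.21·0.64·0.36·0.78·4.42) = 1.765%.
σ_{10d} = 1.765% × √10 = 5.581%.
VaR = 1.960 × 5.581% = 10.939%; on $10,000,000 that is $1,093,900.

$1,094,000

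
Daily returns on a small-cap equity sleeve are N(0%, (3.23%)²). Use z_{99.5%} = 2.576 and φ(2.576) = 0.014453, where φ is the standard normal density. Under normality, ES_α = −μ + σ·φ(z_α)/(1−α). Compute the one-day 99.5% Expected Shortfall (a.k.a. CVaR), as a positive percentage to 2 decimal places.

9.34%

Tail multiplier: φ(z)/(1−α) = 0.014453 / 0.005 = 2.891.
ES = 3.23% × 2.891 = 9.338%.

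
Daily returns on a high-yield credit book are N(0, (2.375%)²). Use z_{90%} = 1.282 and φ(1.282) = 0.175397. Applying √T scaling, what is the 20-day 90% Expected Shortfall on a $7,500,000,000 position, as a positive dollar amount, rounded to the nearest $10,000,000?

$1,400,000,000

σ_{20d} = 2.375% × √20 = 10.621%.
ES multiplier = φ(z)/(1−α) = 0.175397/0.1 = 1.754.
ES = 10.621% × 1.754 = 18.629%; on $7,500,000,000: $1,397,175,000.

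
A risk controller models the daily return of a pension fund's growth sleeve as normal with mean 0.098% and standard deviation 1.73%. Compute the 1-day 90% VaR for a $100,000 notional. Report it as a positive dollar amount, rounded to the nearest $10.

At 90% one-sided, z = 1.282.
VaR = −μ + z·σ = −(0.098%) + 1.282 × 1.73% = 2.120%.
On $100,000: 0.02120 × $100,000 = $2,120.

$2,120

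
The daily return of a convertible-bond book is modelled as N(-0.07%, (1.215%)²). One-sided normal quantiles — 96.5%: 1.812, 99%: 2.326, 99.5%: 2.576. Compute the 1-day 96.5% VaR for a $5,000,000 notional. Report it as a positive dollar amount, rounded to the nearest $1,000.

$114,000

VaR = −μ + z·σ = −(-0.07%) + 1.812 × 1.215% = 2.272%.
On $5,000,000: 0.02272 × $5,000,000 = $113,600.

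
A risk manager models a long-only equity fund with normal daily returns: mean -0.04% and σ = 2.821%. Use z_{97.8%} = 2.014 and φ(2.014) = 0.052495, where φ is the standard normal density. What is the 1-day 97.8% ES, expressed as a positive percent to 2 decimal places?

6.77%

Tail multiplier: φ(z)/(1−α) = 0.052495 / 0.022 = 2.386.
ES = −(-0.04%) + 2.821% × 2.386 = 6.771%.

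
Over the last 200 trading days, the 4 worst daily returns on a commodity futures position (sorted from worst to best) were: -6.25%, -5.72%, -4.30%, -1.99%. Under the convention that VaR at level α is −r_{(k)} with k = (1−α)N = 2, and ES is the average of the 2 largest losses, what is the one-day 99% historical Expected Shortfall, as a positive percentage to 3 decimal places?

5.985%

The 2 worst returns sum to -11.97%.
ES = −(-11.97%) / 2 = 5.985%.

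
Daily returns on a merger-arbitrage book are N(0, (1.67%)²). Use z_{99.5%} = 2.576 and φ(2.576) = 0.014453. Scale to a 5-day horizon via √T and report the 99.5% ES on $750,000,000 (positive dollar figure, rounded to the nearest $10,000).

$80,960,000

σ_{5d} = 1.67% × √5 = 3.734%.
ES multiplier = φ(z)/(1−α) = 0.014453/0.005 = 2.891.
ES = 3.734% × 2.891 = 10.795%; on $750,000,000: $80,962,500.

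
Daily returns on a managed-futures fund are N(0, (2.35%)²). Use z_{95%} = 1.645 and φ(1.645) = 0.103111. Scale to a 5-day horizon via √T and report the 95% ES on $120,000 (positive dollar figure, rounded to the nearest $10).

$13,000

σ_{5d} = 2.35% × √5 = 5.255%.
ES multiplier = φ(z)/(1−α) = 0.103111/0.05 = 2.062.
ES = 5.255% × 2.062 = 10.836%; on $120,000: $13,003.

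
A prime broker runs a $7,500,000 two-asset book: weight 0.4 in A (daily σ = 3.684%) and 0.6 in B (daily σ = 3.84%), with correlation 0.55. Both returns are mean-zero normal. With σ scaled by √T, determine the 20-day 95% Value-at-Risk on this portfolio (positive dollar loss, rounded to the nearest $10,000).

σ_p = √(0.4²·3.684² + 0.6²·3.84² + 2·0.55·0.4·0.6·3.684·3.84) = 3.349%.
σ_{20d} = 3.349% × √20 = 14.977%.
z(95%) = 1.645.
VaR = 1.645 × 14.977% = 24.637%; on $7,500,000 that is $1,847,775.

$1,850,000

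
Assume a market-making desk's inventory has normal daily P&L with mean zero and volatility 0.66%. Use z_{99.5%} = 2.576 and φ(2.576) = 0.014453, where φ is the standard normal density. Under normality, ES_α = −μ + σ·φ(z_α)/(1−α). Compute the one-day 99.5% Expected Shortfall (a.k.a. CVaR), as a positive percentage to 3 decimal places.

1.908%

Tail multiplier: φ(z)/(1−α) = 0.014453 / 0.005 = 2.891.
ES = 0.66% × 2.891 = 1.908%.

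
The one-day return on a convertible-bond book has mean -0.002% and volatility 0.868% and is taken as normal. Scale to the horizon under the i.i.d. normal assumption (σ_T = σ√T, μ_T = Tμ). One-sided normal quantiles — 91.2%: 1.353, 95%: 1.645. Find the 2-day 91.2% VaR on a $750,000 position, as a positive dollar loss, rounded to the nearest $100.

σ_{2d} = 0.868% × √2 = 1.228%; μ_{2d} = 2 × -0.002% = -0.004%.
VaR = −(-0.004%) + 1.353 × 1.228% = 1.665%.
On $750,000: 0.01665 × $750,000 = $12,488.

$12,500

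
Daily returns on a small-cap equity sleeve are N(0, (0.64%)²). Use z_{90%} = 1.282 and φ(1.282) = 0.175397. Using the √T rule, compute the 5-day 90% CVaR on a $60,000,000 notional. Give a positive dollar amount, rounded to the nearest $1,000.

σ_{5d} = 0.64% × √5 = 1.431%.
ES multiplier = φ(z)/(1−α) = 0.175397/0.1 = 1.754.
ES = 1.431% × 1.754 = 2.510%; on $60,000,000: $1,506,000.

$1,506,000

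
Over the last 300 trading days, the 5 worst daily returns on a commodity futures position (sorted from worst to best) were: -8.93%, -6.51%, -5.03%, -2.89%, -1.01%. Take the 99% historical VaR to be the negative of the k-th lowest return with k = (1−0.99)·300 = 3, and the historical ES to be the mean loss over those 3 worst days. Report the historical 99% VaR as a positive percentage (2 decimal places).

k = 3; the 3rd lowest return is -5.03%, so VaR = 5.03%.

5.03%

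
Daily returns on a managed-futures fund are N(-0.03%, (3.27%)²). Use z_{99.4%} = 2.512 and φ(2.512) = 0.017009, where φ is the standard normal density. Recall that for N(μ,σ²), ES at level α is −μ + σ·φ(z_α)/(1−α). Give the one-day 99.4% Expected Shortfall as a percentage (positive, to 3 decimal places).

Tail multiplier: φ(z)/(1−α) = 0.017009 / 0.006 = 2.835.
ES = −(-0.03%) + 3.27% × 2.835 = 9.300%.

9.300%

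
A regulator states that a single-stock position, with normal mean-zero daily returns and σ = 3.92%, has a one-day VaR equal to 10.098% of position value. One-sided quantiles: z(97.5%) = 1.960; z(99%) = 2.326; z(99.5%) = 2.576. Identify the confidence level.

Implied z = VaR/σ = 10.098 / 3.92 = 2.576.
This matches z(99.5%) = 2.576.

99.5%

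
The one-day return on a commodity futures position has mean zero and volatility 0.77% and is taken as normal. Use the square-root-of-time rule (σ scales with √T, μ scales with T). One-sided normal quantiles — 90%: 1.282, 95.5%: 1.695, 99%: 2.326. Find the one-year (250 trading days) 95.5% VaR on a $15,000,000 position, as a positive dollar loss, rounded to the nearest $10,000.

σ_{250d} = 0.77% × √250 = 12.175%.
VaR = 1.695 × 12.175% = 20.637%.
On $15,000,000: 0.20637 × $15,000,000 = $3,095,550.

$3,100,000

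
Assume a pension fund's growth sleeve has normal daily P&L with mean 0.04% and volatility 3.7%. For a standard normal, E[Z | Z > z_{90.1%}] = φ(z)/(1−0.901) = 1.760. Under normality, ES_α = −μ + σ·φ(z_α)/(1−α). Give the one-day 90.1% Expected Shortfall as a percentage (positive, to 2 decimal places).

ES = −(0.04%) + 3.7% × 1.760 = 6.472%.

6.47%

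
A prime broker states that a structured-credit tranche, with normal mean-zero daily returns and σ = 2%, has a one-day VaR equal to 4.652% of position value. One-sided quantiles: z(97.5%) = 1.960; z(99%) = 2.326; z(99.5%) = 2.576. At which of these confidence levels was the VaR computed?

Implied z = VaR/σ = 4.652 / 2 = 2.326.
This matches z(99%) = 2.326.

99%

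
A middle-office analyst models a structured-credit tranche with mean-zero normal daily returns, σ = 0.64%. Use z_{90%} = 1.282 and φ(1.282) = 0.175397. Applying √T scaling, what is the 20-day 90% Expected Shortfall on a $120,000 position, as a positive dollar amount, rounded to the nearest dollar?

$6,024

σ_{20d} = 0.64% × √20 = 2.862%.
ES multiplier = φ(z)/(1−α) = 0.175397/0.1 = 1.754.
ES = 2.862% × 1.754 = 5.020%; on $120,000: $6,024.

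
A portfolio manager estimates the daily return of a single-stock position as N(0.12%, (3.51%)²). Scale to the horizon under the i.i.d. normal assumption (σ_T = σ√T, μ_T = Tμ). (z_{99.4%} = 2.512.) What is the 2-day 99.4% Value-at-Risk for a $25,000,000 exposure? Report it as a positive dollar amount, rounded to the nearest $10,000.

$3,060,000

σ_{2d} = 3.51% × √2 = 4.964%; μ_{2d} = 2 × 0.12% = 0.240%.
VaR = −(0.240%) + 2.512 × 4.964% = 12.230%.
On $25,000,000: 0.12230 × $25,000,000 = $3,057,500.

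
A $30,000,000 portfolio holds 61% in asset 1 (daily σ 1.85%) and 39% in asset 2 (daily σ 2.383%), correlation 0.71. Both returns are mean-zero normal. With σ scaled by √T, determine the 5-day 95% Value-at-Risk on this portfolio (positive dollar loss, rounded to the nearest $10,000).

σ_p = √(0.61²·1.85² + 0.39²·2.383² + 2·0.71·0.61·0.39·1.85·2.383) = 1.904%.
σ_{5d} = 1.904% × √5 = 4.257%.
z(95%) = 1.645.
VaR = 1.645 × 4.257% = 7.003%; on $30,000,000 that is $2,100,900.

$2,100,000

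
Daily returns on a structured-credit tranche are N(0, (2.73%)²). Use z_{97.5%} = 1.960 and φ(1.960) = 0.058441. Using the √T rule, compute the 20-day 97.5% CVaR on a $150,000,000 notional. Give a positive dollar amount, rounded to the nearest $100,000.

$42,800,000

σ_{20d} = 2.73% × √20 = 12.209%.
ES multiplier = φ(z)/(1−α) = 0.058441/0.025 = 2.338.
ES = 12.209% × 2.338 = 28.545%; on $150,000,000: $42,817,500.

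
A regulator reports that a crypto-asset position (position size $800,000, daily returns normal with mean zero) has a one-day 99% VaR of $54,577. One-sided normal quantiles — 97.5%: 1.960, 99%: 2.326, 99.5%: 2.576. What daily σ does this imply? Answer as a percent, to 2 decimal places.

2.93%

VaR as a fraction: $54,577 / $800,000 = 6.822%.
σ = VaR / z = 6.822% / 2.326 = 2.933%.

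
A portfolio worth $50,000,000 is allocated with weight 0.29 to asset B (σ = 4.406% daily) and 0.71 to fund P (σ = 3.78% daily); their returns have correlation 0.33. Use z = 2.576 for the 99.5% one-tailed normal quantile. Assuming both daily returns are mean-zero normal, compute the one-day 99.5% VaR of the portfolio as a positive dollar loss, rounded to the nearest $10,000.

σ_p² = 0.29²·4.406² + 0.71²·3.78² + 2·0.33·0.29·0.71·4.406·3.78 = 11.0987 (%²).
σ_p = √11.0987 = 3.331%.
VaR = 2.576 × 3.331% = 8.581%; on $50,000,000 that is $4,290,500.

$4,290,000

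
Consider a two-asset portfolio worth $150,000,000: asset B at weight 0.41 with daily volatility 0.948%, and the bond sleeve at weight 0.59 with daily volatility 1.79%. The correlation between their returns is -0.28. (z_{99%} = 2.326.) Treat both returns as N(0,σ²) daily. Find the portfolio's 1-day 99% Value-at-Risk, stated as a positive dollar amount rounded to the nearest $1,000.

$3,552,000

σ_p² = 0.41²·0.948² + 0.59²·1.79² + 2·-0.28·0.41·0.59·0.948·1.79 = 1.0365 (%²).
σ_p = √1.0365 = 1.018%.
VaR = 2.326 × 1.018% = 2.368%; on $150,000,000 that is $3,552,000.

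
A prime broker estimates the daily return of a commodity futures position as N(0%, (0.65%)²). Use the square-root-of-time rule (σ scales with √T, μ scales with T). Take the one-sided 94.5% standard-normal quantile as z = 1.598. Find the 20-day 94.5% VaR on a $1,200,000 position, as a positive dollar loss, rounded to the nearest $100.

σ_{20d} = 0.65% × √20 = 2.907%.
VaR = 1.598 × 2.907% = 4.645%.
On $1,200,000: 0.04645 × $1,200,000 = $55,740.

$55,700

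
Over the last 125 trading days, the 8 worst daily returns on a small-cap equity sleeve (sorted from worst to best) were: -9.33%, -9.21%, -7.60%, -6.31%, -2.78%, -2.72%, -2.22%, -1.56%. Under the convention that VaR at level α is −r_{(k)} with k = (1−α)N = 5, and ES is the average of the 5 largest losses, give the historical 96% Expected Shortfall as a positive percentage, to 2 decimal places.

The 5 worst returns sum to -35.23%.
ES = −(-35.23%) / 5 = 7.046% ≈ 7.05%.

7.05%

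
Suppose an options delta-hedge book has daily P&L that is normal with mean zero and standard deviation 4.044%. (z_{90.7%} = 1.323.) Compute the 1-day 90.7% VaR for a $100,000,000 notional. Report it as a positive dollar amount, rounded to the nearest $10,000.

$5,350,000

VaR = z·σ = 1.323 × 4.044% = 5.350%.
On $100,000,000: 0.05350 × $100,000,000 = $5,350,000.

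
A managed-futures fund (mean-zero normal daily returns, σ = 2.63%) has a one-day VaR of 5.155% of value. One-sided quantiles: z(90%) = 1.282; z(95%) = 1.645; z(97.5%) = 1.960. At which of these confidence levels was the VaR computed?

97.5%

Implied z = VaR/σ = 5.155 / 2.63 = 1.960.
This matches z(97.5%) = 1.960.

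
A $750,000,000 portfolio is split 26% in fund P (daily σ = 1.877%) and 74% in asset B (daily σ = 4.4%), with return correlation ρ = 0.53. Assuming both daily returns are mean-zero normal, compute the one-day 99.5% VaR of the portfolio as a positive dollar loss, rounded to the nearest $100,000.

σ_p² = 0.26²·1.877² + 0.74²·4.4² + 2·0.53·0.26·0.74·1.877·4.4 = 12.5240 (%²).
σ_p = √12.5240 = 3.539%.
At 99.5%, z = 2.576.
VaR = 2.576 × 3.539% = 9.116%; on $750,000,000 that is $68,370,000.

$68,400,000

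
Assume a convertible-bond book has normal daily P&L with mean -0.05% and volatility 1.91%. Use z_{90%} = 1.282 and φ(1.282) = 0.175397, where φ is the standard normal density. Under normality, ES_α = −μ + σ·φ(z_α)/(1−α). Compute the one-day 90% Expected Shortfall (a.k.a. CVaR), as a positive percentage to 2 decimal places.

3.40%

Tail multiplier: φ(z)/(1−α) = 0.175397 / 0.1 = 1.754.
ES = −(-0.05%) + 1.91% × 1.754 = 3.400%.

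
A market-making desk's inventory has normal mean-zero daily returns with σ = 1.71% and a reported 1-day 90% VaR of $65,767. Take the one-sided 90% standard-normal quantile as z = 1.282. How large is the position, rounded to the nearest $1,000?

$3,000,000

VaR as a fraction of value: z·σ = 1.282 × 1.71% = 2.19222%.
Position = $65,767 / 0.0219222 = $3,000,018.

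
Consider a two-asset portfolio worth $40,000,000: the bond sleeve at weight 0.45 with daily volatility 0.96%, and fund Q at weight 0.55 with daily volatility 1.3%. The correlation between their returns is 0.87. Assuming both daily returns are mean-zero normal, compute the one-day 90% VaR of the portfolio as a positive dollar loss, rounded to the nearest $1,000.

σ_p² = 0.45²·0.96² + 0.55²·1.3² + 2·0.87·0.45·0.55·0.96·1.3 = 1.2353 (%²).
σ_p = √1.2353 = 1.111%.
At 90%, z = 1.282.
VaR = 1.282 × 1.111% = 1.424%; on $40,000,000 that is $569,600.

$570,000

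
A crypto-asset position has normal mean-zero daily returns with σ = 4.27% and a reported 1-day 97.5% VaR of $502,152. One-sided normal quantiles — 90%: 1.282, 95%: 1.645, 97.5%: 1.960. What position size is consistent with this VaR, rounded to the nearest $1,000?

$6,000,000

VaR as a fraction of value: z·σ = 1.960 × 4.27% = 8.3692%.
Position = $502,152 / 0.083692 = $6,000,000.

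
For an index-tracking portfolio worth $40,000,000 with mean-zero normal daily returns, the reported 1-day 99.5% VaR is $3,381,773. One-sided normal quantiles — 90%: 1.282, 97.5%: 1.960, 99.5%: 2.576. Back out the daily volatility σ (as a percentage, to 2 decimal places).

VaR as a fraction: $3,381,773 / $40,000,000 = 8.454%.
σ = VaR / z = 8.454% / 2.576 = 3.282%.

3.28%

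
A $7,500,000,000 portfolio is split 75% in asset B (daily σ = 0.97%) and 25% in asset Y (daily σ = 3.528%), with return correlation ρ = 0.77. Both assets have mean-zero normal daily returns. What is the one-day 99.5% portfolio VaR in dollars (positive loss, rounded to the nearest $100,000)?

$292,700,000

σ_p² = 0.75²·0.97² + 0.25²·3.528² + 2·0.77·0.75·0.25·0.97·3.528 = 2.2953 (%²).
σ_p = √2.2953 = 1.515%.
At 99.5%, z = 2.576.
VaR = 2.576 × 1.515% = 3.903%; on $7,500,000,000 that is $292,725,000.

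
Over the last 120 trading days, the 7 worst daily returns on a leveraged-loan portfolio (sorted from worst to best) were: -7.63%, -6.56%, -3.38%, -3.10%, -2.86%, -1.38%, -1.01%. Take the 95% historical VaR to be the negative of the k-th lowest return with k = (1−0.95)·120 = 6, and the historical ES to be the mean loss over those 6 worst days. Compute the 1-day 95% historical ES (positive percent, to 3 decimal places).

4.152%

The 6 worst returns sum to -24.91%.
ES = −(-24.91%) / 6 = 4.1516…% ≈ 4.152%.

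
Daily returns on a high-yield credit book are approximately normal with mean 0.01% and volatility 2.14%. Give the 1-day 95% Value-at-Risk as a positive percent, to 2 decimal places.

3.51%

At 95% one-sided, z = 1.645.
VaR = −μ + z·σ = −(0.01%) + 1.645 × 2.14% = 3.510%.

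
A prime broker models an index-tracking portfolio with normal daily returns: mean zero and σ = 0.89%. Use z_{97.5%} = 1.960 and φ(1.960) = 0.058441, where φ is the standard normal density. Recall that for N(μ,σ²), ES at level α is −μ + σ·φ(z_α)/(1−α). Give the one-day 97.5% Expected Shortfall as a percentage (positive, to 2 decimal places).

Tail multiplier: φ(z)/(1−α) = 0.058441 / 0.025 = 2.338.
ES = 0.89% × 2.338 = 2.081%.

2.08%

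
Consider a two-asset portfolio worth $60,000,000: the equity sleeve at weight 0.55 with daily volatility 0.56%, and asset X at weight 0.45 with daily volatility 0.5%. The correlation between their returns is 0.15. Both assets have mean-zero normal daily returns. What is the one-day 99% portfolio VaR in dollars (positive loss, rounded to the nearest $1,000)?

σ_p² = 0.55²·0.56² + 0.45²·0.5² + 2·0.15·0.55·0.45·0.56·0.5 = 0.1663 (%²).
σ_p = √0.1663 = 0.408%.
At 99%, z = 2.326.
VaR = 2.326 × 0.408% = 0.949%; on $60,000,000 that is $569,400.

$569,000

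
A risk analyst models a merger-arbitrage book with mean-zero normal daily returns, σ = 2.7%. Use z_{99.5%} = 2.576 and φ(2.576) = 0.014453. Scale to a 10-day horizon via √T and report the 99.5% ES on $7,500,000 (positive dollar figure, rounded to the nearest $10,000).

$1,850,000

σ_{10d} = 2.7% × √10 = 8.538%.
ES multiplier = φ(z)/(1−α) = 0.014453/0.005 = 2.891.
ES = 8.538% × 2.891 = 24.683%; on $7,500,000: $1,851,225.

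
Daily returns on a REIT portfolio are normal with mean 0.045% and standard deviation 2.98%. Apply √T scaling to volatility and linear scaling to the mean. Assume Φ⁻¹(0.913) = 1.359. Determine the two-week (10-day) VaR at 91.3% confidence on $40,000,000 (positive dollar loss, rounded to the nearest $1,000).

σ_{10d} = 2.98% × √10 = 9.424%; μ_{10d} = 10 × 0.045% = 0.450%.
VaR = −(0.450%) + 1.359 × 9.424% = 12.357%.
On $40,000,000: 0.12357 × $40,000,000 = $4,942,800.

$4,943,000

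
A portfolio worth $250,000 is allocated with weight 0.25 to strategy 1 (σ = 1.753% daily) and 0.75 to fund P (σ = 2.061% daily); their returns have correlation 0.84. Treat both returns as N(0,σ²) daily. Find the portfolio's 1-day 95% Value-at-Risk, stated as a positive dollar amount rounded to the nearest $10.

$7,930

σ_p² = 0.25²·1.753² + 0.75²·2.061² + 2·0.84·0.25·0.75·1.753·2.061 = 3.7195 (%²).
σ_p = √3.7195 = 1.929%.
At 95%, z = 1.645.
VaR = 1.645 × 1.929% = 3.173%; on $250,000 that is $7,932.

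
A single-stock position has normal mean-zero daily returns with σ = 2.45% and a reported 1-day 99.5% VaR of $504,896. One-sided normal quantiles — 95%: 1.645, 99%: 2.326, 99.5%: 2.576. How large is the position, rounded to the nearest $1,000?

$8,000,000

VaR as a fraction of value: z·σ = 2.576 × 2.45% = 6.3112%.
Position = $504,896 / 0.063112 = $8,000,000.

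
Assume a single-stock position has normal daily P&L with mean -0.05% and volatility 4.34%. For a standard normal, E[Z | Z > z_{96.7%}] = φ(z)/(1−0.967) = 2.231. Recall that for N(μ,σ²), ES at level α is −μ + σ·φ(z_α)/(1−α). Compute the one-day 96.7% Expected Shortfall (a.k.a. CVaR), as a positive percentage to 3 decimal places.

ES = −(-0.05%) + 4.34% × 2.231 = 9.733%.

9.733%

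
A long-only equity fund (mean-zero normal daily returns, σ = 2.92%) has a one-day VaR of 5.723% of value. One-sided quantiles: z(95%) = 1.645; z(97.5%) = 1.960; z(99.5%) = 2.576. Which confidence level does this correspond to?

97.5%

Implied z = VaR/σ = 5.723 / 2.92 = 1.960.
This matches z(97.5%) = 1.960.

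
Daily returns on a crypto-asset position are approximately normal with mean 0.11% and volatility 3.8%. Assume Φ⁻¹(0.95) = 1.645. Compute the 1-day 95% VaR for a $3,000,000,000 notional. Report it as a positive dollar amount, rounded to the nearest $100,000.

$184,200,000

VaR = −μ + z·σ = −(0.11%) + 1.645 × 3.8% = 6.141%.
On $3,000,000,000: 0.06141 × $3,000,000,000 = $184,230,000.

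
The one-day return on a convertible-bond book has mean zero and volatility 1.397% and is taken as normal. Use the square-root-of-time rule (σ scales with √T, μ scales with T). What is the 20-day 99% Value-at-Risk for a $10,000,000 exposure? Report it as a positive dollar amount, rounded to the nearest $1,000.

At 99%, z = 2.326.
σ_{20d} = 1.397% × √20 = 6.248%.
VaR = 2.326 × 6.248% = 14.533%.
On $10,000,000: 0.14533 × $10,000,000 = $1,453,300.

$1,453,000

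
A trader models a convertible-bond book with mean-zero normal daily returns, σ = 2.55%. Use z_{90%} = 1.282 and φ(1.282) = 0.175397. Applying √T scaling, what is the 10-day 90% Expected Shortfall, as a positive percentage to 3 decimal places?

σ_{10d} = 2.55% × √10 = 8.064%.
ES multiplier = φ(z)/(1−α) = 0.175397/0.1 = 1.754.
ES = 8.064% × 1.754 = 14.144%.

14.144%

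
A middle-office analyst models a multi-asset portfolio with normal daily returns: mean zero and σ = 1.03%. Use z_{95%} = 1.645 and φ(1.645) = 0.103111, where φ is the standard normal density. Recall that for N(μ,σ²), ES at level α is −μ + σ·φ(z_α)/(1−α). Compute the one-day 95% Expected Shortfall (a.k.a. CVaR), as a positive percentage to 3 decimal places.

Tail multiplier: φ(z)/(1−α) = 0.103111 / 0.05 = 2.062.
ES = 1.03% × 2.062 = 2.124%.

2.124%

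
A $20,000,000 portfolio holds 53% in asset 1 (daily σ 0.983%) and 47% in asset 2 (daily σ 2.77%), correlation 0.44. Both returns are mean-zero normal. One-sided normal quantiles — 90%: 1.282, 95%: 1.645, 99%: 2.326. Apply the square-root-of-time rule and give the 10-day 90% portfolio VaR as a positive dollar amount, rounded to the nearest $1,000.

σ_p = √(0.53²·0.983² + 0.47²·2.77² + 2·0.44·0.53·0.47·0.983·2.77) = 1.601%.
σ_{10d} = 1.601% × √10 = 5.063%.
VaR = 1.282 × 5.063% = 6.491%; on $20,000,000 that is $1,298,200.

$1,298,000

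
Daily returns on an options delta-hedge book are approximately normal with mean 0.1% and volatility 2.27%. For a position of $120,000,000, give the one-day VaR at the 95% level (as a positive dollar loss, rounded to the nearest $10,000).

At 95% one-sided, z = 1.645.
VaR = −μ + z·σ = −(0.1%) + 1.645 × 2.27% = 3.634%.
On $120,000,000: 0.03634 × $120,000,000 = $4,360,800.

$4,360,000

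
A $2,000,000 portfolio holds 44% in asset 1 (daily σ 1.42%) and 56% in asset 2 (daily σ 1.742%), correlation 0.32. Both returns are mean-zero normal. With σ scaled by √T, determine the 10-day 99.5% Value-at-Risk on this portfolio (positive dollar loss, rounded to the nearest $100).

σ_p = √(0.44²·1.42² + 0.56²·1.742² + 2·0.32·0.44·0.56·1.42·1.742) = 1.316%.
σ_{10d} = 1.316% × √10 = 4.162%.
z(99.5%) = 2.576.
VaR = 2.576 × 4.162% = 10.721%; on $2,000,000 that is $214,420.

$214,400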